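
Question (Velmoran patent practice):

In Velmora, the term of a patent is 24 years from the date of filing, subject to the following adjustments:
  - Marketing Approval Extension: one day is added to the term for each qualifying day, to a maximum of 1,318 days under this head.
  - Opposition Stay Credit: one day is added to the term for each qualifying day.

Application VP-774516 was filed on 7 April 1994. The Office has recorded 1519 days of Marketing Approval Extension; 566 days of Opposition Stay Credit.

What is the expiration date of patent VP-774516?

Base term: filing date + 24 years → 7 April 2018.
Marketing Approval Extension: 1519 days claimed exceeds the 1318-day cap, so +1318 days → 15 November 2021.
Opposition Stay Credit: +566 days → 4 June 2023.

2023-06-04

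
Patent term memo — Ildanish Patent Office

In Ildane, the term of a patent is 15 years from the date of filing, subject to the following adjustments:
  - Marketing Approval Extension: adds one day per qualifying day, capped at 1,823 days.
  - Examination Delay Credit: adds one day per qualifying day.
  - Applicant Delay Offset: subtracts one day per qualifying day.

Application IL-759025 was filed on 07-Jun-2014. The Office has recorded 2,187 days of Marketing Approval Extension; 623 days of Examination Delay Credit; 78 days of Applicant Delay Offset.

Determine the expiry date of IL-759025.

2035-12-01

Base term: filing date + 15 years → 7 June 2029.
Marketing Approval Extension: 2187 days claimed exceeds the 1823-day cap, so +1823 days → 4 June 2034.
Examination Delay Credit: +623 days → 17 February 2036.
Applicant Delay Offset: −78 days → 1 December 2035.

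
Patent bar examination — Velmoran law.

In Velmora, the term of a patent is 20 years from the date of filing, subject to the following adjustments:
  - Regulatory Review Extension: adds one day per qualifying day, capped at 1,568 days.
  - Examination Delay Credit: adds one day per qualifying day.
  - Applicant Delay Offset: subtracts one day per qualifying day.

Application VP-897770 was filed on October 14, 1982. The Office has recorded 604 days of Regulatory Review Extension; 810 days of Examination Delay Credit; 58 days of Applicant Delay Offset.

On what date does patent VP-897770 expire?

2006-07-01

Base term: filing date + 20 years → 14 October 2002.
Regulatory Review Extension: 604 days (within the 1568-day cap) → +604 days → 9 June 2004.
Examination Delay Credit: +810 days → 28 August 2006.
Applicant Delay Offset: −58 days → 1 July 2006.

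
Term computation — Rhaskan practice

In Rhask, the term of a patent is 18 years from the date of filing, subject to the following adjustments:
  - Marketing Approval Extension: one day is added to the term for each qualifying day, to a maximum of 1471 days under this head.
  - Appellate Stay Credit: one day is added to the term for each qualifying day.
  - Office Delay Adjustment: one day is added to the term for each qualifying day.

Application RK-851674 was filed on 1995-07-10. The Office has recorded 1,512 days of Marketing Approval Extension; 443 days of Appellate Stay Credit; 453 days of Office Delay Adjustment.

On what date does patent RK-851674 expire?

January 2, 2020

Base term: filing date + 18 years → 10 July 2013.
Marketing Approval Extension: 1512 days claimed exceeds the 1471-day cap, so +1471 days → 20 July 2017.
Appellate Stay Credit: +443 days → 6 October 2018.
Office Delay Adjustment: +453 days → 2 January 2020.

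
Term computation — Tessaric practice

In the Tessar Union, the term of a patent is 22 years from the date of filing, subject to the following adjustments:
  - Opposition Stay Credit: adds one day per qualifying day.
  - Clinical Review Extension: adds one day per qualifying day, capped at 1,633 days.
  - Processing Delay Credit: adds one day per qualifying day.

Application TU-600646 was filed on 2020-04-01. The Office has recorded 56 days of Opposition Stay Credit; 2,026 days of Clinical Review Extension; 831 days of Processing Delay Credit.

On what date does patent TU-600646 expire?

Base term: filing date + 22 years → 1 April 2042.
Opposition Stay Credit: +56 days → 27 May 2042.
Clinical Review Extension: 2026 days claimed exceeds the 1633-day cap, so +1633 days → 15 November 2046.
Processing Delay Credit: +831 days → 23 February 2049.

2049-02-23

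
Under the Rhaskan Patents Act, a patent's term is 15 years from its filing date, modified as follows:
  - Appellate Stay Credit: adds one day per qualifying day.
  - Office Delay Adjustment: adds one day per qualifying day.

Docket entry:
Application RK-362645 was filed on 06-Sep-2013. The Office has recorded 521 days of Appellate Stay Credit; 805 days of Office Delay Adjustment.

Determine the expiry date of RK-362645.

2032-04-24

Base term: filing date + 15 years → 6 September 2028.
Appellate Stay Credit: +521 days → 9 February 2030.
Office Delay Adjustment: +805 days → 24 April 2032.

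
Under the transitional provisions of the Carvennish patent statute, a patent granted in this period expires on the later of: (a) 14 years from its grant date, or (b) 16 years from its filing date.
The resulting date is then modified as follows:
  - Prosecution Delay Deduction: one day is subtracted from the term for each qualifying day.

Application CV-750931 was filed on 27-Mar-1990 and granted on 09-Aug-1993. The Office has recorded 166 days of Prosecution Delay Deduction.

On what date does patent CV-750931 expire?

February 24, 2007

(a) grant + 14 years → 9 August 2007.
(b) filing + 16 years → 27 March 2006.
Later of the two: 9 August 2007.
Prosecution Delay Deduction: −166 days → 24 February 2007.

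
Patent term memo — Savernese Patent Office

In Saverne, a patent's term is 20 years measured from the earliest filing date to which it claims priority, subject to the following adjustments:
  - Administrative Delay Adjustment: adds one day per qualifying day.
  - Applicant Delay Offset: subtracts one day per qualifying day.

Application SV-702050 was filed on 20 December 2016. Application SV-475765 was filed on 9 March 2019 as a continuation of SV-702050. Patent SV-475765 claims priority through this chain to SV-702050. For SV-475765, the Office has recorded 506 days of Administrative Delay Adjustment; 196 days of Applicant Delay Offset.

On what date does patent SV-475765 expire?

Earliest priority filing: 20 December 2016.
Base term: 20 December 2016 + 20 years → 20 December 2036.
Administrative Delay Adjustment: +506 days → 10 May 2038.
Applicant Delay Offset: −196 days → 26 October 2037.

October 26, 2037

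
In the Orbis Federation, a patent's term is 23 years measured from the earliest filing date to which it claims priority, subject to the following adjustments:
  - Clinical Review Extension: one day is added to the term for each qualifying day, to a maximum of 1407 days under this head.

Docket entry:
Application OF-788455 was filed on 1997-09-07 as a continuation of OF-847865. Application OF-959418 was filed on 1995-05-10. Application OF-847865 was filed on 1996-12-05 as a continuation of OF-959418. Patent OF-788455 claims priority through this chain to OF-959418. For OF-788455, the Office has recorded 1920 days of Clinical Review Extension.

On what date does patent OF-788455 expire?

March 17, 2022

Earliest priority filing: 10 May 1995.
Base term: 10 May 1995 + 23 years → 10 May 2018.
Clinical Review Extension: 1920 days claimed exceeds the 1407-day cap, so +1407 days → 17 March 2022.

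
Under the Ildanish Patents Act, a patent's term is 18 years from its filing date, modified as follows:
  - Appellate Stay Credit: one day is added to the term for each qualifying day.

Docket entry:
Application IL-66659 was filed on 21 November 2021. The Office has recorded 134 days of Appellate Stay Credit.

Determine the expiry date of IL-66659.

Base term: filing date + 18 years → 21 November 2039.
Appellate Stay Credit: +134 days → 3 April 2040.

2040-04-03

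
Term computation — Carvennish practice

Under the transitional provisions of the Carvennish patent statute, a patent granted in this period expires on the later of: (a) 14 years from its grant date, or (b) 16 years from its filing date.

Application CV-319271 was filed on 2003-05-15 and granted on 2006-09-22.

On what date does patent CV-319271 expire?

(a) grant + 14 years → 22 September 2020.
(b) filing + 16 years → 15 May 2019.
Later of the two: 22 September 2020.

September 22, 2020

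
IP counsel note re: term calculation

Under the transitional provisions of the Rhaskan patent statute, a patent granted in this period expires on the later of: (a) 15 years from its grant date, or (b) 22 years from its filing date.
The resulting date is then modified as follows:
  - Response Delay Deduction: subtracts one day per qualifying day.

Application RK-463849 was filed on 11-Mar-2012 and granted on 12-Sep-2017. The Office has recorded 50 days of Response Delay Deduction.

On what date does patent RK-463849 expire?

(a) grant + 15 years → 12 September 2032.
(b) filing + 22 years → 11 March 2034.
Later of the two: 11 March 2034.
Response Delay Deduction: −50 days → 20 January 2034.

2034-01-20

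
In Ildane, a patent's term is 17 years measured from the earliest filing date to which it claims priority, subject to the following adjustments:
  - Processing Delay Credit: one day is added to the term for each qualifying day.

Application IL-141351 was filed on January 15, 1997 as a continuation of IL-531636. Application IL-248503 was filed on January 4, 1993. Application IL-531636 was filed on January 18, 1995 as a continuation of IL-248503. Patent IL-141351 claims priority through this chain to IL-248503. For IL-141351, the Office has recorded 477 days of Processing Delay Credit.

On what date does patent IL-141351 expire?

Earliest priority filing: 4 January 1993.
Base term: 4 January 1993 + 17 years → 4 January 2010.
Processing Delay Credit: +477 days → 26 April 2011.

April 26, 2011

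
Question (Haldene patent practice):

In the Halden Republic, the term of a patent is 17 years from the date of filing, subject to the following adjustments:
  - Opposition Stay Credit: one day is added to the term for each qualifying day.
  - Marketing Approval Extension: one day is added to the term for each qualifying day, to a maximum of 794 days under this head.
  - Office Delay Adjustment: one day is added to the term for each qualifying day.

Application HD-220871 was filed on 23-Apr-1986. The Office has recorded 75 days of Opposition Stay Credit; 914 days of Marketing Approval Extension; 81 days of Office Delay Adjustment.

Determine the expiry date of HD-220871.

Base term: filing date + 17 years → 23 April 2003.
Opposition Stay Credit: +75 days → 7 July 2003.
Marketing Approval Extension: 914 days claimed exceeds the 794-day cap, so +794 days → 8 September 2005.
Office Delay Adjustment: +81 days → 28 November 2005.

2005-11-28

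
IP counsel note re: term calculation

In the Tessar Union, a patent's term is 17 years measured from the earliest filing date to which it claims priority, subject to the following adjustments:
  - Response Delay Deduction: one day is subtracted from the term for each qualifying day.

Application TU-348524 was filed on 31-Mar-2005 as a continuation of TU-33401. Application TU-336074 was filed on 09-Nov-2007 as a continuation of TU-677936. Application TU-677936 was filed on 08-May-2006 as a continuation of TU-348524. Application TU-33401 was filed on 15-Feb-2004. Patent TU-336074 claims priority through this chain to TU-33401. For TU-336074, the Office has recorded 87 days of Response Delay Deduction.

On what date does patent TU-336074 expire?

Earliest priority filing: 15 February 2004.
Base term: 15 February 2004 + 17 years → 15 February 2021.
Response Delay Deduction: −87 days → 20 November 2020.

November 20, 2020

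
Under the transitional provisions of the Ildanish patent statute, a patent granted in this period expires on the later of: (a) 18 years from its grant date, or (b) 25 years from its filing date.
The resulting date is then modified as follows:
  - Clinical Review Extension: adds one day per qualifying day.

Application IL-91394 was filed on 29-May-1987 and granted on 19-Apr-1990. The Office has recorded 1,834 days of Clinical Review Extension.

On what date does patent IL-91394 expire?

2017-06-06

(a) grant + 18 years → 19 April 2008.
(b) filing + 25 years → 29 May 2012.
Later of the two: 29 May 2012.
Clinical Review Extension: +1834 days → 6 June 2017.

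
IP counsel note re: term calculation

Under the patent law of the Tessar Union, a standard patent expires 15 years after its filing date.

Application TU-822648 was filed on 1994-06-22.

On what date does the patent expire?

Filing date + 15 years → 22 June 2009.

2009-06-22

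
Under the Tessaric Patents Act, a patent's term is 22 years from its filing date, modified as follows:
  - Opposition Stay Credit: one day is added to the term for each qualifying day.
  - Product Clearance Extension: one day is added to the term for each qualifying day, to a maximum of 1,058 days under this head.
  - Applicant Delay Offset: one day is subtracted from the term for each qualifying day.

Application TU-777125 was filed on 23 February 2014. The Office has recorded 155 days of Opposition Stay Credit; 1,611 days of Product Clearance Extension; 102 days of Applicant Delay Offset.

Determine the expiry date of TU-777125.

Base term: filing date + 22 years → 23 February 2036.
Opposition Stay Credit: +155 days → 27 July 2036.
Product Clearance Extension: 1611 days claimed exceeds the 1058-day cap, so +1058 days → 20 June 2039.
Applicant Delay Offset: −102 days → 10 March 2039.

2039-03-10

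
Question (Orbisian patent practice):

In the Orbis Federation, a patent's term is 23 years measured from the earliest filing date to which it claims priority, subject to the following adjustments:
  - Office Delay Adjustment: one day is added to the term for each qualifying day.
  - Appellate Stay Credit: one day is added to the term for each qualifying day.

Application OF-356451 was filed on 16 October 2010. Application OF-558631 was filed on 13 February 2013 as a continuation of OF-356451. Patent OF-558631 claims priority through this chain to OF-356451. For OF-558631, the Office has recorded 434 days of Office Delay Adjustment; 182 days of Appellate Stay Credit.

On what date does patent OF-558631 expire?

2035-06-24

Earliest priority filing: 16 October 2010.
Base term: 16 October 2010 + 23 years → 16 October 2033.
Office Delay Adjustment: +434 days → 24 December 2034.
Appellate Stay Credit: +182 days → 24 June 2035.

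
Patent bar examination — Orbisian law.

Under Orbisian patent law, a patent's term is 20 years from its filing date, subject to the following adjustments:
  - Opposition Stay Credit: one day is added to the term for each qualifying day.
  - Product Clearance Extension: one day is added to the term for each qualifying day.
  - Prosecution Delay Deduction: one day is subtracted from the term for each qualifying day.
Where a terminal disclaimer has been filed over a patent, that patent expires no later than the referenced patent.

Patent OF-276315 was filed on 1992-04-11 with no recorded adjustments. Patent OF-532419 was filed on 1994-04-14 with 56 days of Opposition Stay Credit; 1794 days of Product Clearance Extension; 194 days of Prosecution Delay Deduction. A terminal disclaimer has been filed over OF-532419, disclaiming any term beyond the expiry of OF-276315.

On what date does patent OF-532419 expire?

Natural term of OF-532419:
  Base: filing + 20 years → 14 April 2014.
  Opposition Stay Credit: +56 days → 9 June 2014.
  Product Clearance Extension: +1794 days → 8 May 2019.
  Prosecution Delay Deduction: −194 days → 26 October 2018.
Expiry of referenced patent OF-276315:
  Base: filing + 20 years → 11 April 2012.
Terminal disclaimer: OF-532419 expires on the earlier of 26 October 2018 and 11 April 2012.

April 11, 2012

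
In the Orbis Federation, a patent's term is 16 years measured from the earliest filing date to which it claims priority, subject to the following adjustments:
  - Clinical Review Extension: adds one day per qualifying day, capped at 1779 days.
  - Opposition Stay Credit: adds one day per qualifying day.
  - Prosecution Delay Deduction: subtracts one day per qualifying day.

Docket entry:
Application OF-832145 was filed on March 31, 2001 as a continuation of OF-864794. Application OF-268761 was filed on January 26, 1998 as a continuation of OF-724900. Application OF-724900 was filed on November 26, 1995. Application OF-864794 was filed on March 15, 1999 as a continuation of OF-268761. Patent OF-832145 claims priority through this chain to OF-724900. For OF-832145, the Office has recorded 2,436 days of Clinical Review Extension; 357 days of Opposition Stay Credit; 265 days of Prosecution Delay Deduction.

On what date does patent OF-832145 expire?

Earliest priority filing: 26 November 1995.
Base term: 26 November 1995 + 16 years → 26 November 2011.
Clinical Review Extension: 2436 days claimed exceeds the 1779-day cap, so +1779 days → 9 October 2016.
Opposition Stay Credit: +357 days → 1 October 2017.
Prosecution Delay Deduction: −265 days → 9 January 2017.

January 9, 2017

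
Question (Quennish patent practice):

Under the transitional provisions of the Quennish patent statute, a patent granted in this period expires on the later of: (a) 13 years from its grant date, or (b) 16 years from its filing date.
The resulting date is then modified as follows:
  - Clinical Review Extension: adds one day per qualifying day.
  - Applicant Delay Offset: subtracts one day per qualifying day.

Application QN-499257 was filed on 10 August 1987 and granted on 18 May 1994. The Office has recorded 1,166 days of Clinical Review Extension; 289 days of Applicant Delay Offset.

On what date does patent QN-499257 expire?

(a) grant + 13 years → 18 May 2007.
(b) filing + 16 years → 10 August 2003.
Later of the two: 18 May 2007.
Clinical Review Extension: +1166 days → 27 July 2010.
Applicant Delay Offset: −289 days → 11 October 2009.

October 11, 2009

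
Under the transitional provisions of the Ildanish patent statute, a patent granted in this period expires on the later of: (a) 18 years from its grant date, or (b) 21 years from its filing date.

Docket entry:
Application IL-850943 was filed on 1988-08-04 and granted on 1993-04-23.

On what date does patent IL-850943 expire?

(a) grant + 18 years → 23 April 2011.
(b) filing + 21 years → 4 August 2009.
Later of the two: 23 April 2011.

April 23, 2011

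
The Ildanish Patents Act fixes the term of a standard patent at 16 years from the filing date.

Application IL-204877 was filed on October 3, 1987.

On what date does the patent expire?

October 3, 2003

Filing date + 16 years → 3 October 2003.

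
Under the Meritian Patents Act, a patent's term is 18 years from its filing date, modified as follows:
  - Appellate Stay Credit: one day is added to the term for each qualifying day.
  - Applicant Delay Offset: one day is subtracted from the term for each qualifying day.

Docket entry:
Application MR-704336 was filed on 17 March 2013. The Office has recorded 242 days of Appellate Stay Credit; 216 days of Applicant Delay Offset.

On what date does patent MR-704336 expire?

April 12, 2031

Base term: filing date + 18 years → 17 March 2031.
Appellate Stay Credit: +242 days → 14 November 2031.
Applicant Delay Offset: −216 days → 12 April 2031.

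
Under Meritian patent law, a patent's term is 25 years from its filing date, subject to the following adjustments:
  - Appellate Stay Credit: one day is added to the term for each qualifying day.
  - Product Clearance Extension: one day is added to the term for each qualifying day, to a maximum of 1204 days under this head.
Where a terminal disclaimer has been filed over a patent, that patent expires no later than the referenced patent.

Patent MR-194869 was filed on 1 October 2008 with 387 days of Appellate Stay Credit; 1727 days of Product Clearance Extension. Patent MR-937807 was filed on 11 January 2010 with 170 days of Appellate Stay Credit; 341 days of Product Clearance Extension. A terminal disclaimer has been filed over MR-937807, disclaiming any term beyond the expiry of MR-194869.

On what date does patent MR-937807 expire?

2036-06-05

Natural term of MR-937807:
  Base: filing + 25 years → 11 January 2035.
  Appellate Stay Credit: +170 days → 30 June 2035.
  Product Clearance Extension: 341 days (within the 1204-day cap) → +341 days → 5 June 2036.
Expiry of referenced patent MR-194869:
  Base: filing + 25 years → 1 October 2033.
  Appellate Stay Credit: +387 days → 23 October 2034.
  Product Clearance Extension: 1727 days claimed exceeds the 1204-day cap, so +1204 days → 8 February 2038.
Terminal disclaimer: MR-937807 expires on the earlier of 5 June 2036 and 8 February 2038.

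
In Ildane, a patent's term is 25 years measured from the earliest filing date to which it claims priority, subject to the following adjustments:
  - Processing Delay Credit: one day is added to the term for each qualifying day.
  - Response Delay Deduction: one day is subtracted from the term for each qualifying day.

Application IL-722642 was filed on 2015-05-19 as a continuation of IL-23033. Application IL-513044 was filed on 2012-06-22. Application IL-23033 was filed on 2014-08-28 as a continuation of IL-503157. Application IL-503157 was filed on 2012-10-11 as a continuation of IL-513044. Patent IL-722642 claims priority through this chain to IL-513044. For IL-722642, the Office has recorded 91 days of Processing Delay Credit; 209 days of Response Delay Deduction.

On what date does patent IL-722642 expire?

February 24, 2037

Earliest priority filing: 22 June 2012.
Base term: 22 June 2012 + 25 years → 22 June 2037.
Processing Delay Credit: +91 days → 21 September 2037.
Response Delay Deduction: −209 days → 24 February 2037.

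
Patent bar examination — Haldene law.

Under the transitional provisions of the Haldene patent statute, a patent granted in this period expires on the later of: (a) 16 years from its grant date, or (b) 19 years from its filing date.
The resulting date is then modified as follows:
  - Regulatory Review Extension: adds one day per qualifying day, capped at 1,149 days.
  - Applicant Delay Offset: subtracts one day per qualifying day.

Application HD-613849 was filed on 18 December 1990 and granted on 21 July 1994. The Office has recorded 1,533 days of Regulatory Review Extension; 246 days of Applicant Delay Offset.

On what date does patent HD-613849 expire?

January 9, 2013

(a) grant + 16 years → 21 July 2010.
(b) filing + 19 years → 18 December 2009.
Later of the two: 21 July 2010.
Regulatory Review Extension: 1533 days claimed exceeds the 1149-day cap, so +1149 days → 12 September 2013.
Applicant Delay Offset: −246 days → 9 January 2013.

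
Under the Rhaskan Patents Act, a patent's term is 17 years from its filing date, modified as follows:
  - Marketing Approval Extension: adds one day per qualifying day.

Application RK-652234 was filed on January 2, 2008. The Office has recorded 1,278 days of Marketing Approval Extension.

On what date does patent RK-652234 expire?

Base term: filing date + 17 years → 2 January 2025.
Marketing Approval Extension: +1278 days → 3 July 2028.

2028-07-03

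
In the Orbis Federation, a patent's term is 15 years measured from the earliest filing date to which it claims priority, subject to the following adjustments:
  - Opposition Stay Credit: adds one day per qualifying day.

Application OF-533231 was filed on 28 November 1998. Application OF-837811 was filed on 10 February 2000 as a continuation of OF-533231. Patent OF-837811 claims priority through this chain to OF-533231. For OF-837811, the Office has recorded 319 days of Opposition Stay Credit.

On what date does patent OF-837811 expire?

Earliest priority filing: 28 November 1998.
Base term: 28 November 1998 + 15 years → 28 November 2013.
Opposition Stay Credit: +319 days → 13 October 2014.

2014-10-13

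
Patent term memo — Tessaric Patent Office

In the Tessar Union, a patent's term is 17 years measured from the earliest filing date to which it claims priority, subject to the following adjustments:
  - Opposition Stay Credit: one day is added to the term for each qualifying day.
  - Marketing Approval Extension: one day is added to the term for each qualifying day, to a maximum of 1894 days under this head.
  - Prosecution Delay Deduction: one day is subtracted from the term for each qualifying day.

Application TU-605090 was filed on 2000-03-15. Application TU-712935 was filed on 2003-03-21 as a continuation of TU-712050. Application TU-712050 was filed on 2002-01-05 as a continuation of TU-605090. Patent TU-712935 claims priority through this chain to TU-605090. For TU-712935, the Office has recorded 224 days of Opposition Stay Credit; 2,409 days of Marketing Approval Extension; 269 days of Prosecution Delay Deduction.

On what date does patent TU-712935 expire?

2022-04-07

Earliest priority filing: 15 March 2000.
Base term: 15 March 2000 + 17 years → 15 March 2017.
Opposition Stay Credit: +224 days → 25 October 2017.
Marketing Approval Extension: 2409 days claimed exceeds the 1894-day cap, so +1894 days → 1 January 2023.
Prosecution Delay Deduction: −269 days → 7 April 2022.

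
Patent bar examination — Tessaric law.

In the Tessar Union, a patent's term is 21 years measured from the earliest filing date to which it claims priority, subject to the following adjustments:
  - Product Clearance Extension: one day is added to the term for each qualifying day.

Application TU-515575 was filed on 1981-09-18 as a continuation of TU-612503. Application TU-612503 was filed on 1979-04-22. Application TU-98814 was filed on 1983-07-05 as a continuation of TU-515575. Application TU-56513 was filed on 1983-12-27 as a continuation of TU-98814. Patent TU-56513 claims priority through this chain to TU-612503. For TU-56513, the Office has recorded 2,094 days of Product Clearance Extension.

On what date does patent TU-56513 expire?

Earliest priority filing: 22 April 1979.
Base term: 22 April 1979 + 21 years → 22 April 2000.
Product Clearance Extension: +2094 days → 15 January 2006.

2006-01-15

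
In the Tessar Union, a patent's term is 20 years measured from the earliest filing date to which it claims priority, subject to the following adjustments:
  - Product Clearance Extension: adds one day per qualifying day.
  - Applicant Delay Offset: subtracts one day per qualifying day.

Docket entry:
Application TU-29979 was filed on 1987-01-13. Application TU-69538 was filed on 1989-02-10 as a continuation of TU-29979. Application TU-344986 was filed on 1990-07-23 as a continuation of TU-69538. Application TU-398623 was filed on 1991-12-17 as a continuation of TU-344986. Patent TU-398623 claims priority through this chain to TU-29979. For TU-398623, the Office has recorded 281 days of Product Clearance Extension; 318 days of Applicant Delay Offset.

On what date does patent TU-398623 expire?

Earliest priority filing: 13 January 1987.
Base term: 13 January 1987 + 20 years → 13 January 2007.
Product Clearance Extension: +281 days → 21 October 2007.
Applicant Delay Offset: −318 days → 7 December 2006.

December 7, 2006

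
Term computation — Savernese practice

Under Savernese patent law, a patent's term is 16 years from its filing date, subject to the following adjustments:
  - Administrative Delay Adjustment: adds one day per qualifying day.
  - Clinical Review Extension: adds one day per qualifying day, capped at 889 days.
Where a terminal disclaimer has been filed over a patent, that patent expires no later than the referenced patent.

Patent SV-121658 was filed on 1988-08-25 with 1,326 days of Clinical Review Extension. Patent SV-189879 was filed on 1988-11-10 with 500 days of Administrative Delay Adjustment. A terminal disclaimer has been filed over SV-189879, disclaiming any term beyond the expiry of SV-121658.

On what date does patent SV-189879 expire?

Natural term of SV-189879:
  Base: filing + 16 years → 10 November 2004.
  Administrative Delay Adjustment: +500 days → 25 March 2006.
Expiry of referenced patent SV-121658:
  Base: filing + 16 years → 25 August 2004.
  Clinical Review Extension: 1326 days claimed exceeds the 889-day cap, so +889 days → 31 January 2007.
Terminal disclaimer: SV-189879 expires on the earlier of 25 March 2006 and 31 January 2007.

2006-03-25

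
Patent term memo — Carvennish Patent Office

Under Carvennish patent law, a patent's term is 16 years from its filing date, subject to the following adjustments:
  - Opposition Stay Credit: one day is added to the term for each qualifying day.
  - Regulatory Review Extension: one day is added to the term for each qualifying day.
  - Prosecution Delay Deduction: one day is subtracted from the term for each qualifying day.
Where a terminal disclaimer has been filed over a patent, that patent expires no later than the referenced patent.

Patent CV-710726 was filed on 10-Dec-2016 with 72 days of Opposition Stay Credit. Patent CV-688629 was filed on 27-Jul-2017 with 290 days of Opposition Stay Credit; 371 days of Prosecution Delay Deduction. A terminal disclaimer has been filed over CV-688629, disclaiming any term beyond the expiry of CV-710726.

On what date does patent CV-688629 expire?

Natural term of CV-688629:
  Base: filing + 16 years → 27 July 2033.
  Opposition Stay Credit: +290 days → 13 May 2034.
  Prosecution Delay Deduction: −371 days → 7 May 2033.
Expiry of referenced patent CV-710726:
  Base: filing + 16 years → 10 December 2032.
  Opposition Stay Credit: +72 days → 20 February 2033.
Terminal disclaimer: CV-688629 expires on the earlier of 7 May 2033 and 20 February 2033.

February 20, 2033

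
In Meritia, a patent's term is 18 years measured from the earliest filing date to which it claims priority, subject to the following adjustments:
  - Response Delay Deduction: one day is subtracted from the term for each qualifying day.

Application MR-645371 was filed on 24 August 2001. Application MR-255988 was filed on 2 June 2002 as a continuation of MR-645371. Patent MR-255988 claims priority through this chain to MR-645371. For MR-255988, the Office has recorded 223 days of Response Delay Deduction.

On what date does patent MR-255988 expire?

2019-01-13

Earliest priority filing: 24 August 2001.
Base term: 24 August 2001 + 18 years → 24 August 2019.
Response Delay Deduction: −223 days → 13 January 2019.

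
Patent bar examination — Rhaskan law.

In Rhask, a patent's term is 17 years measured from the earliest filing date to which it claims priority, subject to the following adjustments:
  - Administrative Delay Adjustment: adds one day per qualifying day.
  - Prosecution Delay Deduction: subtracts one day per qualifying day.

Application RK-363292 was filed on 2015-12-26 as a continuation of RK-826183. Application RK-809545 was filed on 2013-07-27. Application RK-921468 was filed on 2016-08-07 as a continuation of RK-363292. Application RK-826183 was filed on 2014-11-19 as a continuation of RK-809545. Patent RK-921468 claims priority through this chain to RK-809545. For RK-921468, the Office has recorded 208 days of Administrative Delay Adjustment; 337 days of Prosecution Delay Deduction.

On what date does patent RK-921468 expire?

Earliest priority filing: 27 July 2013.
Base term: 27 July 2013 + 17 years → 27 July 2030.
Administrative Delay Adjustment: +208 days → 20 February 2031.
Prosecution Delay Deduction: −337 days → 20 March 2030.

2030-03-20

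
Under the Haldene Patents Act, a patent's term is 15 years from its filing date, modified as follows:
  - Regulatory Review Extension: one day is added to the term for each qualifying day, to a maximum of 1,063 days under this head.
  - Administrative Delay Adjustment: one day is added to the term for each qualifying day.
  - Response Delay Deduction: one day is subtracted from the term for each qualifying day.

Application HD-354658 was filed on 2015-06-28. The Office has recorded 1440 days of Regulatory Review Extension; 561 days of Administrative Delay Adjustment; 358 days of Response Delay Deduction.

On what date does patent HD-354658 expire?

December 15, 2033

Base term: filing date + 15 years → 28 June 2030.
Regulatory Review Extension: 1440 days claimed exceeds the 1063-day cap, so +1063 days → 26 May 2033.
Administrative Delay Adjustment: +561 days → 8 December 2034.
Response Delay Deduction: −358 days → 15 December 2033.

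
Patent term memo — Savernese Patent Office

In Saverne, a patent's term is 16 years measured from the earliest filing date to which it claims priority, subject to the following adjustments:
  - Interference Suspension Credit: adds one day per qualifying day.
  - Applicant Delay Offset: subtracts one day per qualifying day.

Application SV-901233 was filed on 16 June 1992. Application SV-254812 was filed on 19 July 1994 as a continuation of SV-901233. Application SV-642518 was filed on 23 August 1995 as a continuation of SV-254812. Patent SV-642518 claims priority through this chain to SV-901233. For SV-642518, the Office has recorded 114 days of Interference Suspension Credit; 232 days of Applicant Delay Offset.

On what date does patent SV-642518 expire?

February 19, 2008

Earliest priority filing: 16 June 1992.
Base term: 16 June 1992 + 16 years → 16 June 2008.
Interference Suspension Credit: +114 days → 8 October 2008.
Applicant Delay Offset: −232 days → 19 February 2008.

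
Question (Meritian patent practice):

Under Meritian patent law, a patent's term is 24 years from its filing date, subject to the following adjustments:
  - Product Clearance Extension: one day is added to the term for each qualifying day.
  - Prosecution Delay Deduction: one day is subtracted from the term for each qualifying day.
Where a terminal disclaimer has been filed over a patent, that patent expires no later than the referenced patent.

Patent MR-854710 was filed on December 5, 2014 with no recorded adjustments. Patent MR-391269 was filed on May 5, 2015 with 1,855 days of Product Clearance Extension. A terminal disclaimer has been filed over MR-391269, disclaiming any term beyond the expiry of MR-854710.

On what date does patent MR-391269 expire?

Natural term of MR-391269:
  Base: filing + 24 years → 5 May 2039.
  Product Clearance Extension: +1855 days → 2 June 2044.
Expiry of referenced patent MR-854710:
  Base: filing + 24 years → 5 December 2038.
Terminal disclaimer: MR-391269 expires on the earlier of 2 June 2044 and 5 December 2038.

2038-12-05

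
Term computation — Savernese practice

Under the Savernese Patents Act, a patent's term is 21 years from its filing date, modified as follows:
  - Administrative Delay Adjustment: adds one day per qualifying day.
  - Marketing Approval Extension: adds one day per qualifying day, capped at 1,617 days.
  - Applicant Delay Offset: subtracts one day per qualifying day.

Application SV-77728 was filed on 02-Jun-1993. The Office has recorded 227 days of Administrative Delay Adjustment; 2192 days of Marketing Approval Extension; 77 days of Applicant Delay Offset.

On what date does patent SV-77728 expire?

2019-04-04

Base term: filing date + 21 years → 2 June 2014.
Administrative Delay Adjustment: +227 days → 15 January 2015.
Marketing Approval Extension: 2192 days claimed exceeds the 1617-day cap, so +1617 days → 20 June 2019.
Applicant Delay Offset: −77 days → 4 April 2019.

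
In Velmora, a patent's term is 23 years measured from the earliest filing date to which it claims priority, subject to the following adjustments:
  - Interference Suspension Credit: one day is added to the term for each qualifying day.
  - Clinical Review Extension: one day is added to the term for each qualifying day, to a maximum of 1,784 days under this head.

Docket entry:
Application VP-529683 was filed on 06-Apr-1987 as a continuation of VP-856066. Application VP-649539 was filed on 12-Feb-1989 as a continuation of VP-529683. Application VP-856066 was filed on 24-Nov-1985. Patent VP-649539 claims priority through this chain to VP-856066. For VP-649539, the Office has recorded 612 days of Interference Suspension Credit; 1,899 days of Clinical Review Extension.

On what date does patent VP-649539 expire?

Earliest priority filing: 24 November 1985.
Base term: 24 November 1985 + 23 years → 24 November 2008.
Interference Suspension Credit: +612 days → 29 July 2010.
Clinical Review Extension: 1899 days claimed exceeds the 1784-day cap, so +1784 days → 17 June 2015.

June 17, 2015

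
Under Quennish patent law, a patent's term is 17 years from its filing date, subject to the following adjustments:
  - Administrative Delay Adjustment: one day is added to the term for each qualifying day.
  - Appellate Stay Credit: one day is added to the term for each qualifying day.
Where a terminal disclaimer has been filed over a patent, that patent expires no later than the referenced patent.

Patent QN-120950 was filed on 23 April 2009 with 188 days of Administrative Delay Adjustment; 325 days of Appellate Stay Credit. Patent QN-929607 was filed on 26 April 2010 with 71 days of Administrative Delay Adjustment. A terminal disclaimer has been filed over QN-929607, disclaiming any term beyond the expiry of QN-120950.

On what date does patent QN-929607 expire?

2027-07-06

Natural term of QN-929607:
  Base: filing + 17 years → 26 April 2027.
  Administrative Delay Adjustment: +71 days → 6 July 2027.
Expiry of referenced patent QN-120950:
  Base: filing + 17 years → 23 April 2026.
  Administrative Delay Adjustment: +188 days → 28 October 2026.
  Appellate Stay Credit: +325 days → 18 September 2027.
Terminal disclaimer: QN-929607 expires on the earlier of 6 July 2027 and 18 September 2027.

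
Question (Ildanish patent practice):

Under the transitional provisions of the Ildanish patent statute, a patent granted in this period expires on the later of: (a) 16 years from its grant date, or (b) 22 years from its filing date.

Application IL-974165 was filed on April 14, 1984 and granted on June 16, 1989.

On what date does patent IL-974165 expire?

April 14, 2006

(a) grant + 16 years → 16 June 2005.
(b) filing + 22 years → 14 April 2006.
Later of the two: 14 April 2006.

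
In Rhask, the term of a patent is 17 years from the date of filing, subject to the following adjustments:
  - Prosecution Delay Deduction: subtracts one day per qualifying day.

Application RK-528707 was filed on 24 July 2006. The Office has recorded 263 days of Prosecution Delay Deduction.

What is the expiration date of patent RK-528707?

Base term: filing date + 17 years → 24 July 2023.
Prosecution Delay Deduction: −263 days → 3 November 2022.

2022-11-03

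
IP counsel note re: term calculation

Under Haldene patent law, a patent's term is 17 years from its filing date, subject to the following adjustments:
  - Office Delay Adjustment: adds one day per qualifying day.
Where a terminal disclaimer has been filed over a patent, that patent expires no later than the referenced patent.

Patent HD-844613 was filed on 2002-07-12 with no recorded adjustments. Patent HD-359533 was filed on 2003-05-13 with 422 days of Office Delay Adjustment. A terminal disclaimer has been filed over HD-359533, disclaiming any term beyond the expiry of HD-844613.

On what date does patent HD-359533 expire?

Natural term of HD-359533:
  Base: filing + 17 years → 13 May 2020.
  Office Delay Adjustment: +422 days → 9 July 2021.
Expiry of referenced patent HD-844613:
  Base: filing + 17 years → 12 July 2019.
Terminal disclaimer: HD-359533 expires on the earlier of 9 July 2021 and 12 July 2019.

July 12, 2019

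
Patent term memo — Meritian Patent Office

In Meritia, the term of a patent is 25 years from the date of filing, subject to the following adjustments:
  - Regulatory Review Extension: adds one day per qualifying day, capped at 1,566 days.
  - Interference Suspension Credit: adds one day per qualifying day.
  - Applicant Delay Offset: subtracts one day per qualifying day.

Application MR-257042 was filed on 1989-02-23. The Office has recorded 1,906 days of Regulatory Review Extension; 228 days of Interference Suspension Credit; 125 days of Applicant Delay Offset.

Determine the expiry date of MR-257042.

2018-09-19

Base term: filing date + 25 years → 23 February 2014.
Regulatory Review Extension: 1906 days claimed exceeds the 1566-day cap, so +1566 days → 8 June 2018.
Interference Suspension Credit: +228 days → 22 January 2019.
Applicant Delay Offset: −125 days → 19 September 2018.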